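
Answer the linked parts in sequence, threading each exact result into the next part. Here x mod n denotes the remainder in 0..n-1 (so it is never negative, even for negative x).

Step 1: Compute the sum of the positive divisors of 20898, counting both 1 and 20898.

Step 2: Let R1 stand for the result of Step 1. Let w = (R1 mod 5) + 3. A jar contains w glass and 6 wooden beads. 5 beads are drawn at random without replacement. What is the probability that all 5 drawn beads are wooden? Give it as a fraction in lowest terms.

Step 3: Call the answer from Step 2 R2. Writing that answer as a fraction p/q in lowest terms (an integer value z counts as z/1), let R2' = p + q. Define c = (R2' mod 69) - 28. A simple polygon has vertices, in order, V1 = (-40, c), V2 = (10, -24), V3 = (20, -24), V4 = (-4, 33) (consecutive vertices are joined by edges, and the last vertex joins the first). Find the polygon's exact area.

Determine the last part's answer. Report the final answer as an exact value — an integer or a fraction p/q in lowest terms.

1290

Step 1: 20898 = 2 * 3^5 * 43; sigma = (1 + 2) * (1 + 3 + 9 + 27 + 81 + 243) * (1 + 43) = 3 * 364 * 44 = 48048; answer 48048
Step 2: R1 = 48048; w = 6; total draws C(12,5) = 792; favorable C(6,5) = 6; P = 1/132; answer 1/132
Step 3: R2 = 1/132; threaded value p + q = 133; c = 36; cross terms: (-40*-24 - 10*36)=600, (10*-24 - 20*-24)=240, (20*33 - -4*-24)=564, (-4*36 - -40*33)=1176; twice the area = |2580| = 2580; area = 1290; answer 1290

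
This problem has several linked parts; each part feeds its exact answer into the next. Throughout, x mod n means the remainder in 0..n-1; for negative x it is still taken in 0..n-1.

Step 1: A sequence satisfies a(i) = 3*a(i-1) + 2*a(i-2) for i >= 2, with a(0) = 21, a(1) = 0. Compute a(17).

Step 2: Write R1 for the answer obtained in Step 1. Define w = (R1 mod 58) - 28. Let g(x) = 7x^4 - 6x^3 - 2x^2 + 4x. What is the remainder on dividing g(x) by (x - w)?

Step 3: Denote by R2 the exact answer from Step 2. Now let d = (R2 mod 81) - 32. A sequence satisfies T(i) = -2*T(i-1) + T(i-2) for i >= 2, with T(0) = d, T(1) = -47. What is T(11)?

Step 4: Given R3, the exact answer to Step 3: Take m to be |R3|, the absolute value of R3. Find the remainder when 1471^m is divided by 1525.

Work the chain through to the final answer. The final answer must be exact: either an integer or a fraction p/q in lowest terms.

Step 1: a(2) = 3*(0) + 2*(21) = 42; iterating: a(2)=42, a(3)=126, a(4)=462, a(5)=1638, a(6)=5838, a(7)=20790, a(8)=74046, a(9)=263718, a(10)=939246, a(11)=3345174, a(12)=11914014, a(13)=42432390, a(14)=151125198, a(15)=538240374, a(16)=1916971518, a(17)=6827395302; answer 6827395302
Step 2: R1 = 6827395302; w = -22; remainder = value at the root: 7*(-22)^4 - 6*(-22)^3 - 2*(-22)^2 + 4*(-22)^1 = (1639792) + (63888) + (-968) + (-88) = 1702624; answer 1702624
Step 3: R2 = 1702624; d = -28; T(2) = -2*(-47) + 1*(-28) = 66; iterating: T(2)=66, T(3)=-179, T(4)=424, T(5)=-1027, T(6)=2478, T(7)=-5983, T(8)=14444, T(9)=-34871, T(10)=84186, T(11)=-203243; answer -203243
Step 4: R3 = -203243; m = 203243; squarings mod 1525: 1471^1=1471, 1471^2=1391, 1471^4=1181, 1471^8=911, 1471^16=321, 1471^32=866, 1471^64=1181, 1471^128=911, 1471^256=321, 1471^512=866, 1471^1024=1181, 1471^2048=911, 1471^4096=321, 1471^8192=866, 1471^16384=1181, 1471^32768=911, 1471^65536=321, 1471^131072=866; 1471^203243 = 1471^1 * 1471^2 * 1471^8 * 1471^32 * 1471^64 * 1471^128 * 1471^256 * 1471^2048 * 1471^4096 * 1471^65536 * 1471^131072 = 261 (mod 1525); answer 261

261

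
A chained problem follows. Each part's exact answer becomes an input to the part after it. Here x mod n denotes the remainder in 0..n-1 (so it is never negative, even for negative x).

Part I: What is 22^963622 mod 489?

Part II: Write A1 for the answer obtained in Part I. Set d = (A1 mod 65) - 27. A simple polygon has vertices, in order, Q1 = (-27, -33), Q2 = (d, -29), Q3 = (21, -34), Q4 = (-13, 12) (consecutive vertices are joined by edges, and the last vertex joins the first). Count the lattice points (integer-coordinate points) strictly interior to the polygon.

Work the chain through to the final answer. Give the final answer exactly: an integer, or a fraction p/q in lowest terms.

Part I: squarings mod 489: 22^1=22, 22^2=484, 22^4=25, 22^8=136, 22^16=403, 22^32=61, 22^64=298, 22^128=295, 22^256=472, 22^512=289, 22^1024=391, 22^2048=313, 22^4096=169, 22^8192=199, 22^16384=481, 22^32768=64, 22^65536=184, 22^131072=115, 22^262144=22, 22^524288=484; 22^963622 = 22^2 * 22^4 * 22^32 * 22^1024 * 22^4096 * 22^8192 * 22^32768 * 22^131072 * 22^262144 * 22^524288 = 169 (mod 489); answer 169
Part II: A1 = 169; d = 12; cross terms: (-27*-29 - 12*-33)=1179, (12*-34 - 21*-29)=201, (21*12 - -13*-34)=-190, (-13*-33 - -27*12)=753; twice the area = |1943| = 1943; area = 1943/2; boundary points = 1 + 1 + 2 + 1 = 5; strictly interior points = area - boundary/2 + 1 = 970; answer 970

970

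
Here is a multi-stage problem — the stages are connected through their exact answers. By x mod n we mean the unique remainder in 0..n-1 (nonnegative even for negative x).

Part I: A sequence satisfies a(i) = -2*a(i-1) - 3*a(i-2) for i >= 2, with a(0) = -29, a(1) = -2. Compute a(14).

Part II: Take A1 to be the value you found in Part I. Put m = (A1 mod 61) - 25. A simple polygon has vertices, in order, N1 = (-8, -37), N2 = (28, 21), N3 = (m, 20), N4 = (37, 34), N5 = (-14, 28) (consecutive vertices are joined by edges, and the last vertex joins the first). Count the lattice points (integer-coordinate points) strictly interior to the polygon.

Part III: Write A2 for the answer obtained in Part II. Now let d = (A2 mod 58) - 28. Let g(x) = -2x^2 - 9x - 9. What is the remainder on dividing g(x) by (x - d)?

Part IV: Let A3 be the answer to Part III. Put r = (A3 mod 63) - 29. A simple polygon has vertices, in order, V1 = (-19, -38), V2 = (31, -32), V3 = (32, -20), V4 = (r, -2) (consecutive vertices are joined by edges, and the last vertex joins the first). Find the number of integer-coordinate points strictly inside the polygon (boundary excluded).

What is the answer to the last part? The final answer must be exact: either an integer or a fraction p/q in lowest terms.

940

Part I: a(2) = -2*(-2) - 3*(-29) = 91; iterating: a(2)=91, a(3)=-176, a(4)=79, a(5)=370, a(6)=-977, a(7)=844, a(8)=1243, a(9)=-5018, a(10)=6307, a(11)=2440, a(12)=-23801, a(13)=40282, a(14)=-9161; answer -9161
Part II: A1 = -9161; m = 25; cross terms: (-8*21 - 28*-37)=868, (28*20 - 25*21)=35, (25*34 - 37*20)=110, (37*28 - -14*34)=1512, (-14*-37 - -8*28)=742; twice the area = |3267| = 3267; area = 3267/2; boundary points = 2 + 1 + 2 + 3 + 1 = 9; strictly interior points = area - boundary/2 + 1 = 1630; answer 1630
Part III: A2 = 1630; d = -22; remainder = value at the root: -2*(-22)^2 - 9*(-22)^1 - 9 = (-968) + (198) + (-9) = -779; answer -779
Part IV: A3 = -779; r = 11; cross terms: (-19*-32 - 31*-38)=1786, (31*-20 - 32*-32)=404, (32*-2 - 11*-20)=156, (11*-38 - -19*-2)=-456; twice the area = |1890| = 1890; area = 945; boundary points = 2 + 1 + 3 + 6 = 12; strictly interior points = area - boundary/2 + 1 = 940; answer 940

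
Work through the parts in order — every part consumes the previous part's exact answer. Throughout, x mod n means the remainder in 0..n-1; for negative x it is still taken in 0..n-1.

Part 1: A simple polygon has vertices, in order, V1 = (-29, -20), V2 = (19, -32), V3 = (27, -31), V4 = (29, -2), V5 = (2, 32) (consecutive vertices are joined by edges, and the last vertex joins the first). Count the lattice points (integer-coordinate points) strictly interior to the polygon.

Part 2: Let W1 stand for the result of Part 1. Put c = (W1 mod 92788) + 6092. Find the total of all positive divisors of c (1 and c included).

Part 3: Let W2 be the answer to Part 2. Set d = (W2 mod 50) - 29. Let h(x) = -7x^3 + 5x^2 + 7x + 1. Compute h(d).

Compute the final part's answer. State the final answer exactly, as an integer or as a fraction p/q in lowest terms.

49686

Part 1: cross terms: (-29*-32 - 19*-20)=1308, (19*-31 - 27*-32)=275, (27*-2 - 29*-31)=845, (29*32 - 2*-2)=932, (2*-20 - -29*32)=888; twice the area = |4248| = 4248; area = 2124; boundary points = 12 + 1 + 1 + 1 + 1 = 16; strictly interior points = area - boundary/2 + 1 = 2117; answer 2117
Part 2: W1 = 2117; c = 8209; 8209 is prime, so its only divisors are 1 and 8209; sigma = 1 + 8209 = 8210; answer 8210
Part 3: W2 = 8210; d = -19; -7*(-19)^3 + 5*(-19)^2 + 7*(-19)^1 + 1 = (48013) + (1805) + (-133) + (1) = 49686; answer 49686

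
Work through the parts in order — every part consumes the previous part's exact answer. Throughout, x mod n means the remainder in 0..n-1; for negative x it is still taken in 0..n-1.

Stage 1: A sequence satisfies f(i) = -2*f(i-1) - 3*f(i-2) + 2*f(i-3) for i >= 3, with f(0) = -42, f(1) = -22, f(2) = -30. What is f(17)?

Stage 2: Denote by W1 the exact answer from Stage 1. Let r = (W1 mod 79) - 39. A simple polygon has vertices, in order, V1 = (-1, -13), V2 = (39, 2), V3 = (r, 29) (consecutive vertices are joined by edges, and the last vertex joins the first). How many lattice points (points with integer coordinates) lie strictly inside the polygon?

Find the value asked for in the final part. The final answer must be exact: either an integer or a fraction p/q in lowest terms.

985

Stage 1: f(3) = -2*(-30) - 3*(-22) + 2*(-42) = 42; iterating: f(3)=42, f(4)=-38, f(5)=-110, f(6)=418, f(7)=-582, f(8)=-310, f(9)=3202, f(10)=-6638, f(11)=3050, f(12)=20218, f(13)=-62862, f(14)=71170, f(15)=86682, f(16)=-512598, f(17)=907490; answer 907490
Stage 2: W1 = 907490; r = -22; cross terms: (-1*2 - 39*-13)=505, (39*29 - -22*2)=1175, (-22*-13 - -1*29)=315; twice the area = |1995| = 1995; area = 1995/2; boundary points = 5 + 1 + 21 = 27; strictly interior points = area - boundary/2 + 1 = 985; answer 985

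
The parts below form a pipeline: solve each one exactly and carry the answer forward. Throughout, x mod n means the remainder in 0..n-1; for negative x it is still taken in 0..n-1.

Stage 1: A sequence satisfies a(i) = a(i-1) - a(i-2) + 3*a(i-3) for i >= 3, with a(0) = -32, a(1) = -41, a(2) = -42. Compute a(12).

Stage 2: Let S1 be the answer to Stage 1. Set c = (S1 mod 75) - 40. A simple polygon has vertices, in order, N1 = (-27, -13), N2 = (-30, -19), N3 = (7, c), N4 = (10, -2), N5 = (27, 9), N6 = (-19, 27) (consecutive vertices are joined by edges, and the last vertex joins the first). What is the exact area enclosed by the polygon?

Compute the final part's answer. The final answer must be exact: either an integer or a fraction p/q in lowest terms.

Stage 1: a(3) = 1*(-42) - 1*(-41) + 3*(-32) = -97; iterating: a(3)=-97, a(4)=-178, a(5)=-207, a(6)=-320, a(7)=-647, a(8)=-948, a(9)=-1261, a(10)=-2254, a(11)=-3837, a(12)=-5366; answer -5366
Stage 2: S1 = -5366; c = -6; cross terms: (-27*-19 - -30*-13)=123, (-30*-6 - 7*-19)=313, (7*-2 - 10*-6)=46, (10*9 - 27*-2)=144, (27*27 - -19*9)=900, (-19*-13 - -27*27)=976; twice the area = |2502| = 2502; area = 1251; answer 1251

1251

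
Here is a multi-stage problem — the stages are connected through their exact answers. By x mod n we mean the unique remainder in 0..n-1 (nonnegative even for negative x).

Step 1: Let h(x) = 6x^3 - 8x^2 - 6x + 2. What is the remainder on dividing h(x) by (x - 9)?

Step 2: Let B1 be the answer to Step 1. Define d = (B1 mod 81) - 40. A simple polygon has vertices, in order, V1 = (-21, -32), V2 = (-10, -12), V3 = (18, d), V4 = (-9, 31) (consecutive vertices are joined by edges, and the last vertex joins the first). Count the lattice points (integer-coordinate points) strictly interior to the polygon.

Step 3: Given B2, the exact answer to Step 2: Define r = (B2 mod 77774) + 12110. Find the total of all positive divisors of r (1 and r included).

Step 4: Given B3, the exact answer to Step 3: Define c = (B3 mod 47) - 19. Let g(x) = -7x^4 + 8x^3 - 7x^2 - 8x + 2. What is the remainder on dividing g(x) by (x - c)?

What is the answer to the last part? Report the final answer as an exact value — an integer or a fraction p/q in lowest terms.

Step 1: remainder = value at the root: 6*(9)^3 - 8*(9)^2 - 6*(9)^1 + 2 = (4374) + (-648) + (-54) + (2) = 3674; answer 3674
Step 2: B1 = 3674; d = -11; cross terms: (-21*-12 - -10*-32)=-68, (-10*-11 - 18*-12)=326, (18*31 - -9*-11)=459, (-9*-32 - -21*31)=939; twice the area = |1656| = 1656; area = 828; boundary points = 1 + 1 + 3 + 3 = 8; strictly interior points = area - boundary/2 + 1 = 825; answer 825
Step 3: B2 = 825; r = 12935; 12935 = 5 * 13 * 199; sigma = (1 + 5) * (1 + 13) * (1 + 199) = 6 * 14 * 200 = 16800; answer 16800
Step 4: B3 = 16800; c = 2; remainder = value at the root: -7*(2)^4 + 8*(2)^3 - 7*(2)^2 - 8*(2)^1 + 2 = (-112) + (64) + (-28) + (-16) + (2) = -90; answer -90

-90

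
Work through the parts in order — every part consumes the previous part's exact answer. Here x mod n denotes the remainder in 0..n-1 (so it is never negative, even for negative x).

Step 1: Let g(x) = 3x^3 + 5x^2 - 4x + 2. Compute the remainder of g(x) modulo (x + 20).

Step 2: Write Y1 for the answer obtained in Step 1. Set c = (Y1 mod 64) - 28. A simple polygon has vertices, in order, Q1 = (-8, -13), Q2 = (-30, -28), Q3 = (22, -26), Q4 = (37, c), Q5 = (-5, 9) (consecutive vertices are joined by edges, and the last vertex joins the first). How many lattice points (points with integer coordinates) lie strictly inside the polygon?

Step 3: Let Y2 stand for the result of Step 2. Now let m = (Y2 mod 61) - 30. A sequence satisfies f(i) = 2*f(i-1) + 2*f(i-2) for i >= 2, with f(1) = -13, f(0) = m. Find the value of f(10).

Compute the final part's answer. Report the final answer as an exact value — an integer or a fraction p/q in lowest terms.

-204448

Step 1: remainder = value at the root: 3*(-20)^3 + 5*(-20)^2 - 4*(-20)^1 + 2 = (-24000) + (2000) + (80) + (2) = -21918; answer -21918
Step 2: Y1 = -21918; c = 6; cross terms: (-8*-28 - -30*-13)=-166, (-30*-26 - 22*-28)=1396, (22*6 - 37*-26)=1094, (37*9 - -5*6)=363, (-5*-13 - -8*9)=137; twice the area = |2824| = 2824; area = 1412; boundary points = 1 + 2 + 1 + 3 + 1 = 8; strictly interior points = area - boundary/2 + 1 = 1409; answer 1409
Step 3: Y2 = 1409; m = -24; f(2) = 2*(-13) + 2*(-24) = -74; iterating: f(2)=-74, f(3)=-174, f(4)=-496, f(5)=-1340, f(6)=-3672, f(7)=-10024, f(8)=-27392, f(9)=-74832, f(10)=-204448; answer -204448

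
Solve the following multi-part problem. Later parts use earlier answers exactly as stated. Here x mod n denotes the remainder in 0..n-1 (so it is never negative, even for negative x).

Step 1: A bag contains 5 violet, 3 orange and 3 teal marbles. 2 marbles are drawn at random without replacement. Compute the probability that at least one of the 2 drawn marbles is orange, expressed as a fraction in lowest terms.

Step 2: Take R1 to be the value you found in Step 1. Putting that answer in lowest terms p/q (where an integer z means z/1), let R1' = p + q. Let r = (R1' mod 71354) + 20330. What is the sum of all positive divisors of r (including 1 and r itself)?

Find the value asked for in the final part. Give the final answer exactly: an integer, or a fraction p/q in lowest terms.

61208

Step 1: total draws C(11,2) = 55; complement C(8,2) = 28; favorable 55 - 28 = 27; P = 27/55; answer 27/55
Step 2: R1 = 27/55; threaded value p + q = 82; r = 20412; 20412 = 2^2 * 3^6 * 7; sigma = (1 + 2 + 4) * (1 + 3 + 9 + 27 + 81 + 243 + 729) * (1 + 7) = 7 * 1093 * 8 = 61208; answer 61208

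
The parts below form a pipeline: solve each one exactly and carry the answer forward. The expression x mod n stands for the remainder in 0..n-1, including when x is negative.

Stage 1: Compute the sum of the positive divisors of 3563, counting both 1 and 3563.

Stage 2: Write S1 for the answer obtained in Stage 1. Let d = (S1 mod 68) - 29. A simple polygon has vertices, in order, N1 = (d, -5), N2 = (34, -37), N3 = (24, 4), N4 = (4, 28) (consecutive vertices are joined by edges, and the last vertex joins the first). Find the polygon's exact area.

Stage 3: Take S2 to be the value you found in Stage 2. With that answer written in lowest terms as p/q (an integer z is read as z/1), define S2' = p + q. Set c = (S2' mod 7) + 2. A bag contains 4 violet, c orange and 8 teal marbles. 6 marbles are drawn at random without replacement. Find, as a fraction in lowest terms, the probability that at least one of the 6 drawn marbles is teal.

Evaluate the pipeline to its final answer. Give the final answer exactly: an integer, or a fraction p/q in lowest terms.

Stage 1: 3563 = 7 * 509; sigma = (1 + 7) * (1 + 509) = 8 * 510 = 4080; answer 4080
Stage 2: S1 = 4080; d = -29; cross terms: (-29*-37 - 34*-5)=1243, (34*4 - 24*-37)=1024, (24*28 - 4*4)=656, (4*-5 - -29*28)=792; twice the area = |3715| = 3715; area = 3715/2; answer 3715/2
Stage 3: S2 = 3715/2; threaded value p + q = 3717; c = 2; total draws C(14,6) = 3003; complement C(6,6) = 1; favorable 3003 - 1 = 3002; P = 3002/3003; answer 3002/3003

3002/3003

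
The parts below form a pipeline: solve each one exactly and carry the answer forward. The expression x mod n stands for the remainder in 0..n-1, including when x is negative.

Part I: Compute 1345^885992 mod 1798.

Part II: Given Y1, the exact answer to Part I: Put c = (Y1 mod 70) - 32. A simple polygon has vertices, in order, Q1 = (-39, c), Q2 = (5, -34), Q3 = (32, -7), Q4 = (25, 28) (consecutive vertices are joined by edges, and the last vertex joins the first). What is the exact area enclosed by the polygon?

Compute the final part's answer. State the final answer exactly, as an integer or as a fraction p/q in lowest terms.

Part I: squarings mod 1798: 1345^1=1345, 1345^2=237, 1345^4=431, 1345^8=567, 1345^16=1445, 1345^32=547, 1345^64=741, 1345^128=691, 1345^256=1011, 1345^512=857, 1345^1024=865, 1345^2048=257, 1345^4096=1321, 1345^8192=981, 1345^16384=431, 1345^32768=567, 1345^65536=1445, 1345^131072=547, 1345^262144=741, 1345^524288=691; 1345^885992 = 1345^8 * 1345^32 * 1345^64 * 1345^128 * 1345^1024 * 1345^32768 * 1345^65536 * 1345^262144 * 1345^524288 = 981 (mod 1798); answer 981
Part II: Y1 = 981; c = -31; cross terms: (-39*-34 - 5*-31)=1481, (5*-7 - 32*-34)=1053, (32*28 - 25*-7)=1071, (25*-31 - -39*28)=317; twice the area = |3922| = 3922; area = 1961; answer 1961

1961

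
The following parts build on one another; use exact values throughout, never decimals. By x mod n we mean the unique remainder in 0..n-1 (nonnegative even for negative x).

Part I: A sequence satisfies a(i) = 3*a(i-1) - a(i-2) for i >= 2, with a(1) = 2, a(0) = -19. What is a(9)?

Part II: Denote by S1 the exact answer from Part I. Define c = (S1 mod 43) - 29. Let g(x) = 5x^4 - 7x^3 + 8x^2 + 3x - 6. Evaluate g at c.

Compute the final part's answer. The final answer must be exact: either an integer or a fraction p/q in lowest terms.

Part I: a(2) = 3*(2) - 1*(-19) = 25; iterating: a(2)=25, a(3)=73, a(4)=194, a(5)=509, a(6)=1333, a(7)=3490, a(8)=9137, a(9)=23921; answer 23921
Part II: S1 = 23921; c = -16; 5*(-16)^4 - 7*(-16)^3 + 8*(-16)^2 + 3*(-16)^1 - 6 = (327680) + (28672) + (2048) + (-48) + (-6) = 358346; answer 358346

358346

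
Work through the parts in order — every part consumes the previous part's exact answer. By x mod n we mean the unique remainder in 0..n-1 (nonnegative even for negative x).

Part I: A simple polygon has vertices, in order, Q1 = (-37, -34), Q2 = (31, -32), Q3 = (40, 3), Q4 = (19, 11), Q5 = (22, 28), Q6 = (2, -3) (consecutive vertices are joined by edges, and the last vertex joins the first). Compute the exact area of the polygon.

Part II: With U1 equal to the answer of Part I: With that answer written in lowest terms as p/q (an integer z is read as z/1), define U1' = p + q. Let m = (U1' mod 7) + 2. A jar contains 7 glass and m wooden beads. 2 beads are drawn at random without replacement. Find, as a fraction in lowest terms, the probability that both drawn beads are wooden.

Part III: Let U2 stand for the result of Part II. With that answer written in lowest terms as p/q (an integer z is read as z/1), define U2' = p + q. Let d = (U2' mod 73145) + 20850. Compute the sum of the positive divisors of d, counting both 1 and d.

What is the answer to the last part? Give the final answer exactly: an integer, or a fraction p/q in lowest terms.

22824

Part I: cross terms: (-37*-32 - 31*-34)=2238, (31*3 - 40*-32)=1373, (40*11 - 19*3)=383, (19*28 - 22*11)=290, (22*-3 - 2*28)=-122, (2*-34 - -37*-3)=-179; twice the area = |3983| = 3983; area = 3983/2; answer 3983/2
Part II: U1 = 3983/2; threaded value p + q = 3985; m = 4; total draws C(11,2) = 55; favorable C(4,2) = 6; P = 6/55; answer 6/55
Part III: U2 = 6/55; threaded value p + q = 61; d = 20911; 20911 = 11 * 1901; sigma = (1 + 11) * (1 + 1901) = 12 * 1902 = 22824; answer 22824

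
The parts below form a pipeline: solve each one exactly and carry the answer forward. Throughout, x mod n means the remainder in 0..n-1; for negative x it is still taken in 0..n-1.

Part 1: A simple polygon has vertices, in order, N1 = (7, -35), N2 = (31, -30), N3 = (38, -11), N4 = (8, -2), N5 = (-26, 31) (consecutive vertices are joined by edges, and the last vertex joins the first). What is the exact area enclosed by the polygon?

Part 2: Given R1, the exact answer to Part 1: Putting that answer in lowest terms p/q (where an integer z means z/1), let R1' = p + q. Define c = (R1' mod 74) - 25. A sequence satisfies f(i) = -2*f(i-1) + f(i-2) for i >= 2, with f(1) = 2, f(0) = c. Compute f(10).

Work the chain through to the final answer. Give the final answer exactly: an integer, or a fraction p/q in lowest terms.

Part 1: cross terms: (7*-30 - 31*-35)=875, (31*-11 - 38*-30)=799, (38*-2 - 8*-11)=12, (8*31 - -26*-2)=196, (-26*-35 - 7*31)=693; twice the area = |2575| = 2575; area = 2575/2; answer 2575/2
Part 2: R1 = 2575/2; threaded value p + q = 2577; c = 36; f(2) = -2*(2) + 1*(36) = 32; iterating: f(2)=32, f(3)=-62, f(4)=156, f(5)=-374, f(6)=904, f(7)=-2182, f(8)=5268, f(9)=-12718, f(10)=30704; answer 30704

30704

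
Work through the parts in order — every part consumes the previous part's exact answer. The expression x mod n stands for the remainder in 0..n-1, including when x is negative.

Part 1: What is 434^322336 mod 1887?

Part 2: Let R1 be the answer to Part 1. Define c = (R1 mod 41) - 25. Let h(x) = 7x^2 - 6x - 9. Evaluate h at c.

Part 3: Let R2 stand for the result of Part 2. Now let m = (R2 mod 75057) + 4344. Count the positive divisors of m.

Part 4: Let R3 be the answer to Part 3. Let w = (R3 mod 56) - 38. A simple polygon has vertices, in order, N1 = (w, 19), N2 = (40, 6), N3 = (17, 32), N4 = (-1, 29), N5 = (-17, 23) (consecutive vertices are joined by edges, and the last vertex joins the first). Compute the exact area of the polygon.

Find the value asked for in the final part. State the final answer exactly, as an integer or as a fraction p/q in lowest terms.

783

Part 1: squarings mod 1887: 434^1=434, 434^2=1543, 434^4=1342, 434^8=766, 434^16=1786, 434^32=766, 434^64=1786, 434^128=766, 434^256=1786, 434^512=766, 434^1024=1786, 434^2048=766, 434^4096=1786, 434^8192=766, 434^16384=1786, 434^32768=766, 434^65536=1786, 434^131072=766, 434^262144=1786; 434^322336 = 434^32 * 434^256 * 434^512 * 434^2048 * 434^8192 * 434^16384 * 434^32768 * 434^262144 = 1786 (mod 1887); answer 1786
Part 2: R1 = 1786; c = -2; 7*(-2)^2 - 6*(-2)^1 - 9 = (28) + (12) + (-9) = 31; answer 31
Part 3: R2 = 31; m = 4375; 4375 = 5^4 * 7; number of divisors = (4+1) * (1+1) = 10; answer 10
Part 4: R3 = 10; w = -28; cross terms: (-28*6 - 40*19)=-928, (40*32 - 17*6)=1178, (17*29 - -1*32)=525, (-1*23 - -17*29)=470, (-17*19 - -28*23)=321; twice the area = |1566| = 1566; area = 783; answer 783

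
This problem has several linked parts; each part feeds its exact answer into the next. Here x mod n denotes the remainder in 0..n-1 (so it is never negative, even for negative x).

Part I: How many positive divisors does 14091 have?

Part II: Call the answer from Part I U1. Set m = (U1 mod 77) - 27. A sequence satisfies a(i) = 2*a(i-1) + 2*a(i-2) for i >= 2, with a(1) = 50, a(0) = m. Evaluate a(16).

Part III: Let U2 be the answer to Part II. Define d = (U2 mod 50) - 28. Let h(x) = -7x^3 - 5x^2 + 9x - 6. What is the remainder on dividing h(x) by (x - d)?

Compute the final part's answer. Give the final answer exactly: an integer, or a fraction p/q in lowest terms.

Part I: 14091 = 3 * 7 * 11 * 61; number of divisors = (1+1) * (1+1) * (1+1) * (1+1) = 16; answer 16
Part II: U1 = 16; m = -11; a(2) = 2*(50) + 2*(-11) = 78; iterating: a(2)=78, a(3)=256, a(4)=668, a(5)=1848, a(6)=5032, a(7)=13760, a(8)=37584, a(9)=102688, a(10)=280544, a(11)=766464, a(12)=2094016, a(13)=5720960, a(14)=15629952, a(15)=42701824, a(16)=116663552; answer 116663552
Part III: U2 = 116663552; d = -26; remainder = value at the root: -7*(-26)^3 - 5*(-26)^2 + 9*(-26)^1 - 6 = (123032) + (-3380) + (-234) + (-6) = 119412; answer 119412

119412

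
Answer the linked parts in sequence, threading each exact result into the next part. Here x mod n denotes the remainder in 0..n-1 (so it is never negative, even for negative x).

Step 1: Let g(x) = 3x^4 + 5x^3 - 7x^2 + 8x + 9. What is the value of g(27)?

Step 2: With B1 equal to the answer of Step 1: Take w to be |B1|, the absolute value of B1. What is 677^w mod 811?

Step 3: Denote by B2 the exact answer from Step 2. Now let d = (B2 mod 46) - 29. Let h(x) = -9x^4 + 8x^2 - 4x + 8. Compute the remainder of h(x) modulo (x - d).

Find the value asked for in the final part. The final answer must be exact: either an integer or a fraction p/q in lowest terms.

Step 1: 3*(27)^4 + 5*(27)^3 - 7*(27)^2 + 8*(27)^1 + 9 = (1594323) + (98415) + (-5103) + (216) + (9) = 1687860; answer 1687860
Step 2: B1 = 1687860; w = 1687860; squarings mod 811: 677^1=677, 677^2=114, 677^4=20, 677^8=400, 677^16=233, 677^32=763, 677^64=682, 677^128=421, 677^256=443, 677^512=798, 677^1024=169, 677^2048=176, 677^4096=158, 677^8192=634, 677^16384=511, 677^32768=790, 677^65536=441, 677^131072=652, 677^262144=140, 677^524288=136, 677^1048576=654; 677^1687860 = 677^4 * 677^16 * 677^32 * 677^256 * 677^16384 * 677^32768 * 677^65536 * 677^524288 * 677^1048576 = 54 (mod 811); answer 54
Step 3: B2 = 54; d = -21; remainder = value at the root: -9*(-21)^4 + 8*(-21)^2 - 4*(-21)^1 + 8 = (-1750329) + (3528) + (84) + (8) = -1746709; answer -1746709

-1746709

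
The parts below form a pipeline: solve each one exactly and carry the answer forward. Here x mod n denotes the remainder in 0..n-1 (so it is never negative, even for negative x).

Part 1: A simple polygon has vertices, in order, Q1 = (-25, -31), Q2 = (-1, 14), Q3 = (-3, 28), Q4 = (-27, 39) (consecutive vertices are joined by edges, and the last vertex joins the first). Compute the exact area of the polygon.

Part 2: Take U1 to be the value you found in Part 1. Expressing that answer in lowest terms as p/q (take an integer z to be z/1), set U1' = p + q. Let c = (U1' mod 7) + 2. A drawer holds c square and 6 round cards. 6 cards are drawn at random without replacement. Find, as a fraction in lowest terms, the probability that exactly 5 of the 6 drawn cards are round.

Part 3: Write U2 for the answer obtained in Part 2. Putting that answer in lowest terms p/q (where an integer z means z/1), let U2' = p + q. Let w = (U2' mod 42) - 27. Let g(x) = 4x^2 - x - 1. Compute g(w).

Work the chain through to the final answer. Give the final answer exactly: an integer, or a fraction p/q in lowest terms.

1172

Part 1: cross terms: (-25*14 - -1*-31)=-381, (-1*28 - -3*14)=14, (-3*39 - -27*28)=639, (-27*-31 - -25*39)=1812; twice the area = |2084| = 2084; area = 1042; answer 1042
Part 2: U1 = 1042; threaded value p + q = 1043; c = 2; total draws C(8,6) = 28; favorable C(6,5)*C(2,1) = 12; P = 3/7; answer 3/7
Part 3: U2 = 3/7; threaded value p + q = 10; w = -17; 4*(-17)^2 - 1*(-17)^1 - 1 = (1156) + (17) + (-1) = 1172; answer 1172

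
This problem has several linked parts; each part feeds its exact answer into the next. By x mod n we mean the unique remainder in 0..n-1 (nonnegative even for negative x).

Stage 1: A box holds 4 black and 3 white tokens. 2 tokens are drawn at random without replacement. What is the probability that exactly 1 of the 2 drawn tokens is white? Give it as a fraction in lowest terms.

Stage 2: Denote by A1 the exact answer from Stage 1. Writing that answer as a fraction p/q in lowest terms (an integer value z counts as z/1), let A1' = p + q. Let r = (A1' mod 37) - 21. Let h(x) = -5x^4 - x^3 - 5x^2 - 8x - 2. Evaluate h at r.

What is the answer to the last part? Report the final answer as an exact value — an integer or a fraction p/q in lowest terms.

Stage 1: total draws C(7,2) = 21; favorable C(3,1)*C(4,1) = 12; P = 4/7; answer 4/7
Stage 2: A1 = 4/7; threaded value p + q = 11; r = -10; -5*(-10)^4 - 1*(-10)^3 - 5*(-10)^2 - 8*(-10)^1 - 2 = (-50000) + (1000) + (-500) + (80) + (-2) = -49422; answer -49422

-49422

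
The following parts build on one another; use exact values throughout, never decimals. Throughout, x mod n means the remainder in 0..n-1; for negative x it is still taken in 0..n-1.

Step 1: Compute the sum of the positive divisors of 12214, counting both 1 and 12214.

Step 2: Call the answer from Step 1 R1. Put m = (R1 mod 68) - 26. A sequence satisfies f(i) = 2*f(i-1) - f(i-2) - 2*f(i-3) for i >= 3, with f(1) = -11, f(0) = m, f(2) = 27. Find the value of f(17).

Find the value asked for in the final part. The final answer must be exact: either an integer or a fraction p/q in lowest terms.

Step 1: 12214 = 2 * 31 * 197; sigma = (1 + 2) * (1 + 31) * (1 + 197) = 3 * 32 * 198 = 19008; answer 19008
Step 2: R1 = 19008; m = 10; f(3) = 2*(27) - 1*(-11) - 2*(10) = 45; iterating: f(3)=45, f(4)=85, f(5)=71, f(6)=-33, f(7)=-307, f(8)=-723, f(9)=-1073, f(10)=-809, f(11)=901, f(12)=4757, f(13)=10231, f(14)=13903, f(15)=8061, f(16)=-18243, f(17)=-72353; answer -72353

-72353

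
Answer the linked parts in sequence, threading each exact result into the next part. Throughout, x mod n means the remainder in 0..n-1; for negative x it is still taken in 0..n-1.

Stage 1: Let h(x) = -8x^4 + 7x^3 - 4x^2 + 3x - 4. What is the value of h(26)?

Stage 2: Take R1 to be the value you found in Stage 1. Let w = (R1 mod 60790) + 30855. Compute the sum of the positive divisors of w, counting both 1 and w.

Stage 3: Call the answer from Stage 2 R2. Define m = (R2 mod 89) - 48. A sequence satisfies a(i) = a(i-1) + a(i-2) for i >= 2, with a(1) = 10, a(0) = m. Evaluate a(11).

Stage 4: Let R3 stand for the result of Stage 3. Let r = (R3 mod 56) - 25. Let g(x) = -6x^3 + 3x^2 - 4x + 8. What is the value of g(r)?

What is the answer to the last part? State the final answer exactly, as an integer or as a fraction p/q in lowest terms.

95733

Stage 1: -8*(26)^4 + 7*(26)^3 - 4*(26)^2 + 3*(26)^1 - 4 = (-3655808) + (123032) + (-2704) + (78) + (-4) = -3535406; answer -3535406
Stage 2: R1 = -3535406; w = 82059; 82059 = 3 * 17 * 1609; sigma = (1 + 3) * (1 + 17) * (1 + 1609) = 4 * 18 * 1610 = 115920; answer 115920
Stage 3: R2 = 115920; m = -6; a(2) = 1*(10) + 1*(-6) = 4; iterating: a(2)=4, a(3)=14, a(4)=18, a(5)=32, a(6)=50, a(7)=82, a(8)=132, a(9)=214, a(10)=346, a(11)=560; answer 560
Stage 4: R3 = 560; r = -25; -6*(-25)^3 + 3*(-25)^2 - 4*(-25)^1 + 8 = (93750) + (1875) + (100) + (8) = 95733; answer 95733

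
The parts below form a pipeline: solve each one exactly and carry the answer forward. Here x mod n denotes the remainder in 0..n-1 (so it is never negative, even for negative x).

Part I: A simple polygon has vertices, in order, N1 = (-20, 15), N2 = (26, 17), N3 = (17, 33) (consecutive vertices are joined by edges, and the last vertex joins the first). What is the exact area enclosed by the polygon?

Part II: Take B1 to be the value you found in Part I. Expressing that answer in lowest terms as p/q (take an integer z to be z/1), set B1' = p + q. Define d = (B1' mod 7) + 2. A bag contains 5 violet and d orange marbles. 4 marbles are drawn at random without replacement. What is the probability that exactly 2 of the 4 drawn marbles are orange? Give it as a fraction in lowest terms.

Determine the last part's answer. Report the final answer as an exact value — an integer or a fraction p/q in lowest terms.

Part I: cross terms: (-20*17 - 26*15)=-730, (26*33 - 17*17)=569, (17*15 - -20*33)=915; twice the area = |754| = 754; area = 377; answer 377
Part II: B1 = 377; threaded value p + q = 378; d = 2; total draws C(7,4) = 35; favorable C(2,2)*C(5,2) = 10; P = 2/7; answer 2/7

2/7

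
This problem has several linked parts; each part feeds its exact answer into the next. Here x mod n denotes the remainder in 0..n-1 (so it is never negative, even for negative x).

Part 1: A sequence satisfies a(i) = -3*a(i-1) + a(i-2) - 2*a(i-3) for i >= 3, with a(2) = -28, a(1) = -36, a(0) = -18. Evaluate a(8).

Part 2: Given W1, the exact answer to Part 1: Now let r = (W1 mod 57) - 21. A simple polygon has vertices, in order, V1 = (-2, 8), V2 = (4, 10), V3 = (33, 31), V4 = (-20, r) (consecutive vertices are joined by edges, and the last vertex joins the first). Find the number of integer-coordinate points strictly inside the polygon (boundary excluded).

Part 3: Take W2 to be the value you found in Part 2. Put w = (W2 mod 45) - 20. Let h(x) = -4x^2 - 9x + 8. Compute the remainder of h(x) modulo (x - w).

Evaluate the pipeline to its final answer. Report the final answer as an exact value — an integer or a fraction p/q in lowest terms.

-26

Part 1: a(3) = -3*(-28) + 1*(-36) - 2*(-18) = 84; iterating: a(3)=84, a(4)=-208, a(5)=764, a(6)=-2668, a(7)=9184, a(8)=-31748; answer -31748
Part 2: W1 = -31748; r = -20; cross terms: (-2*10 - 4*8)=-52, (4*31 - 33*10)=-206, (33*-20 - -20*31)=-40, (-20*8 - -2*-20)=-200; twice the area = |-498| = 498; area = 249; boundary points = 2 + 1 + 1 + 2 = 6; strictly interior points = area - boundary/2 + 1 = 247; answer 247
Part 3: W2 = 247; w = 2; remainder = value at the root: -4*(2)^2 - 9*(2)^1 + 8 = (-16) + (-18) + (8) = -26; answer -26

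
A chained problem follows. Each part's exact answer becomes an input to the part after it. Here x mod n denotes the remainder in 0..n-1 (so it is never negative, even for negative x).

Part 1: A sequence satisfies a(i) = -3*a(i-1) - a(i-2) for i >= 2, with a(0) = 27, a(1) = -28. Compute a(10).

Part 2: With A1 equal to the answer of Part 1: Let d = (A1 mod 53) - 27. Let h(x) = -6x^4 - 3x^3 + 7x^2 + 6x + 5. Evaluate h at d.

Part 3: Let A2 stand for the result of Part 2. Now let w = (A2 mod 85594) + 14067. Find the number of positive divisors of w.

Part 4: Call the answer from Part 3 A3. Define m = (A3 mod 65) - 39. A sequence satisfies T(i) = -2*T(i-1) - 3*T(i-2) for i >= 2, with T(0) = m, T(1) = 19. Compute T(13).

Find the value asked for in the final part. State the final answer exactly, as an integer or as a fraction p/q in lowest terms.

Part 1: a(2) = -3*(-28) - 1*(27) = 57; iterating: a(2)=57, a(3)=-143, a(4)=372, a(5)=-973, a(6)=2547, a(7)=-6668, a(8)=17457, a(9)=-45703, a(10)=119652; answer 119652
Part 2: A1 = 119652; d = 4; -6*(4)^4 - 3*(4)^3 + 7*(4)^2 + 6*(4)^1 + 5 = (-1536) + (-192) + (112) + (24) + (5) = -1587; answer -1587
Part 3: A2 = -1587; w = 98074; 98074 = 2 * 49037; number of divisors = (1+1) * (1+1) = 4; answer 4
Part 4: A3 = 4; m = -35; T(2) = -2*(19) - 3*(-35) = 67; iterating: T(2)=67, T(3)=-191, T(4)=181, T(5)=211, T(6)=-965, T(7)=1297, T(8)=301, T(9)=-4493, T(10)=8083, T(11)=-2687, T(12)=-18875, T(13)=45811; answer 45811

45811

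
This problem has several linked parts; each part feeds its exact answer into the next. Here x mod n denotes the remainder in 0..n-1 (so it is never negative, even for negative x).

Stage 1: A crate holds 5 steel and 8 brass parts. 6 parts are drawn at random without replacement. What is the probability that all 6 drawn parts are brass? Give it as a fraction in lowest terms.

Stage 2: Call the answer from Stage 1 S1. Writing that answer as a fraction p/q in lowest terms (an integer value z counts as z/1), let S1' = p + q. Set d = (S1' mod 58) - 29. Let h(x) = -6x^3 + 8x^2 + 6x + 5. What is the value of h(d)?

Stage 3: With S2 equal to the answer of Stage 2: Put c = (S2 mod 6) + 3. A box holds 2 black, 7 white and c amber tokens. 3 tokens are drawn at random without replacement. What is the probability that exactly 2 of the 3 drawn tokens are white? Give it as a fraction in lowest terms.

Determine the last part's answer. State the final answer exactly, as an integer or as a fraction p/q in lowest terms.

Stage 1: total draws C(13,6) = 1716; favorable C(8,6) = 28; P = 7/429; answer 7/429
Stage 2: S1 = 7/429; threaded value p + q = 436; d = 1; -6*(1)^3 + 8*(1)^2 + 6*(1)^1 + 5 = (-6) + (8) + (6) + (5) = 13; answer 13
Stage 3: S2 = 13; c = 4; total draws C(13,3) = 286; favorable C(7,2)*C(6,1) = 126; P = 63/143; answer 63/143

63/143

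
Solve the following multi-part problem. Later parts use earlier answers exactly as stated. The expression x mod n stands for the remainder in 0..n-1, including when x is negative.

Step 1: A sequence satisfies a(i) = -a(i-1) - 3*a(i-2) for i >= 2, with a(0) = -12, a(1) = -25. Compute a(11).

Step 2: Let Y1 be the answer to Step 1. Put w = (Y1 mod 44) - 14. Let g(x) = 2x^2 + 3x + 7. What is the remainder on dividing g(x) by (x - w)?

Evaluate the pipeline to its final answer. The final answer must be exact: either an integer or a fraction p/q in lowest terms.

Step 1: a(2) = -1*(-25) - 3*(-12) = 61; iterating: a(2)=61, a(3)=14, a(4)=-197, a(5)=155, a(6)=436, a(7)=-901, a(8)=-407, a(9)=3110, a(10)=-1889, a(11)=-7441; answer -7441
Step 2: Y1 = -7441; w = 25; remainder = value at the root: 2*(25)^2 + 3*(25)^1 + 7 = (1250) + (75) + (7) = 1332; answer 1332

1332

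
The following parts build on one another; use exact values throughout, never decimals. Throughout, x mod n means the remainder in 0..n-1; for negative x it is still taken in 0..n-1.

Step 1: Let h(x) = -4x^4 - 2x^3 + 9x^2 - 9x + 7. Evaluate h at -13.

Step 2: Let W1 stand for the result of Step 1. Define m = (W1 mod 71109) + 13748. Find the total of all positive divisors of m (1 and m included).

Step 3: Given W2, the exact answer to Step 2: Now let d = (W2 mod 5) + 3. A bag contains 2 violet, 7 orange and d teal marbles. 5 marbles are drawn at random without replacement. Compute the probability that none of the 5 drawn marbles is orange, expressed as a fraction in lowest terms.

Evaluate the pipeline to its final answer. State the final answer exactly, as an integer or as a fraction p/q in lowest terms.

3/286

Step 1: -4*(-13)^4 - 2*(-13)^3 + 9*(-13)^2 - 9*(-13)^1 + 7 = (-114244) + (4394) + (1521) + (117) + (7) = -108205; answer -108205
Step 2: W1 = -108205; m = 47761; 47761 = 7 * 6823; sigma = (1 + 7) * (1 + 6823) = 8 * 6824 = 54592; answer 54592
Step 3: W2 = 54592; d = 5; total draws C(14,5) = 2002; favorable C(7,5) = 21; P = 3/286; answer 3/286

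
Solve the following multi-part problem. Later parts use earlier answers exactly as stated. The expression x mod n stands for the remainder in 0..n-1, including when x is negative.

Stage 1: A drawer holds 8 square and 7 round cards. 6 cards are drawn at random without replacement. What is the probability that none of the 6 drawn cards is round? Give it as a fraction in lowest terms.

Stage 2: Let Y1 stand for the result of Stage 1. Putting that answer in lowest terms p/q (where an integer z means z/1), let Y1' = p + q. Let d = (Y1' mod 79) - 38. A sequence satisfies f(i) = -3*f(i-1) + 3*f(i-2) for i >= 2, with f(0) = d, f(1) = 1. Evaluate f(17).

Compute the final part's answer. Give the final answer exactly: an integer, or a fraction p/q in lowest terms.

Stage 1: total draws C(15,6) = 5005; favorable C(8,6) = 28; P = 4/715; answer 4/715
Stage 2: Y1 = 4/715; threaded value p + q = 719; d = -30; f(2) = -3*(1) + 3*(-30) = -93; iterating: f(2)=-93, f(3)=282, f(4)=-1125, f(5)=4221, f(6)=-16038, f(7)=60777, f(8)=-230445, f(9)=873666, f(10)=-3312333, f(11)=12557997, f(12)=-47610990, f(13)=180506961, f(14)=-684353853, f(15)=2594582442, f(16)=-9836808885, f(17)=37294173981; answer 37294173981

37294173981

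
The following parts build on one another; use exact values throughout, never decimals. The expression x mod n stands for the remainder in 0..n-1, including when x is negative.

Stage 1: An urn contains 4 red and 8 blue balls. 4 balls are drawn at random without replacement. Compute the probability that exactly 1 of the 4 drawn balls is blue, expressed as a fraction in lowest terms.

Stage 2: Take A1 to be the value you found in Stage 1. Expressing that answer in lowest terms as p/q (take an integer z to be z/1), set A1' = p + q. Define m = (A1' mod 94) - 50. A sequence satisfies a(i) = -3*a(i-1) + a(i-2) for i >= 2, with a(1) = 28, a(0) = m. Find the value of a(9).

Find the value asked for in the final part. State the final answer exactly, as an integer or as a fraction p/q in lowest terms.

335671

Stage 1: total draws C(12,4) = 495; favorable C(8,1)*C(4,3) = 32; P = 32/495; answer 32/495
Stage 2: A1 = 32/495; threaded value p + q = 527; m = 7; a(2) = -3*(28) + 1*(7) = -77; iterating: a(2)=-77, a(3)=259, a(4)=-854, a(5)=2821, a(6)=-9317, a(7)=30772, a(8)=-101633, a(9)=335671; answer 335671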